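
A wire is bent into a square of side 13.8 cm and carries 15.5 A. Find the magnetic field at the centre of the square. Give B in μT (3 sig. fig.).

Each side is a finite straight segment at perpendicular distance d = a/(2 tan(π/4)) = 0.069 m from the centre, with end-angles ±π/4.
One side contributes B₁ = (μ₀I/4πd)·2 sin(π/4) = 3.18×10⁻⁵ T.
All 4 sides add in the same direction: B = 4 × 3.18×10⁻⁵ = 1.27×10⁻⁴ T.

B ≈ 127 μT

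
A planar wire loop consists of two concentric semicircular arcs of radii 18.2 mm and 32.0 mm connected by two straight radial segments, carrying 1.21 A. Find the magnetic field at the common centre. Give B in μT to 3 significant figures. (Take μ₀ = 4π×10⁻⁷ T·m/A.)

B ≈ 9.01 μT

The radial connectors point toward the centre, so dl × r̂ = 0 and they contribute nothing.
Each semicircle gives μ₀I/(4R): inner arc 2.09×10⁻⁵ T, outer arc 1.19×10⁻⁵ T.
The two arcs carry current in opposite angular senses, so their fields oppose: B = |2.09×10⁻⁵ − 1.19×10⁻⁵| = 9.01×10⁻⁶ T.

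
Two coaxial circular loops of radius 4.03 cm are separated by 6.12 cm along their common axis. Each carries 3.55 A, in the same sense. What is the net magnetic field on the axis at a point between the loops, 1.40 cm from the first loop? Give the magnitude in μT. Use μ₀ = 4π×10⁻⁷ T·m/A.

B ≈ 61.8 μT

Each loop contributes B = μ₀IR²/[2(R²+z²)^(3/2)] on the axis, with z measured from that loop.
Loop 1 (z = 0.014 m): B₁ = 4.67×10⁻⁵ T. Loop 2 (z = 0.0472 m): B₂ = 1.52×10⁻⁵ T.
The fields add: B = B₁ + B₂ = 6.18×10⁻⁵ T.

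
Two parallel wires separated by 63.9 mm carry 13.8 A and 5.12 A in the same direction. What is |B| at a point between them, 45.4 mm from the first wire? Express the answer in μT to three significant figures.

Each long wire gives B = μ₀I/(2πd). Distances are d₁ = 0.0454 m and d₂ = 0.0185 m.
B₁ = 6.08×10⁻⁵ T, B₂ = 5.54×10⁻⁵ T.
Between parallel currents the two contributions point in opposite directions, so they subtract. B = |B₁ − B₂| = |6.08×10⁻⁵ − 5.54×10⁻⁵| = 5.44×10⁻⁶ T.

B ≈ 5.44 μT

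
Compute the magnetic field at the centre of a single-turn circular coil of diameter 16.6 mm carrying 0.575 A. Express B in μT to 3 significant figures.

At the centre of a circular loop the Biot–Savart law gives B = μ₀I/(2R) (so R = 0.0083 m).
B = (4π×10⁻⁷ × 0.575) / (2 × 0.0083) = 4.35×10⁻⁵ T.

B ≈ 43.5 μT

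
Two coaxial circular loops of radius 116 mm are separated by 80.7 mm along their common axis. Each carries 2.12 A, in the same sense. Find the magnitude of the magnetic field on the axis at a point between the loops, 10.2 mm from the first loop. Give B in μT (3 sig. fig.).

Each loop contributes B = μ₀IR²/[2(R²+z²)^(3/2)] on the axis, with z measured from that loop.
Loop 1 (z = 0.0102 m): B₁ = 1.14×10⁻⁵ T. Loop 2 (z = 0.0705 m): B₂ = 7.17×10⁻⁶ T.
The fields add: B = B₁ + B₂ = 1.85×10⁻⁵ T.

B ≈ 18.5 μT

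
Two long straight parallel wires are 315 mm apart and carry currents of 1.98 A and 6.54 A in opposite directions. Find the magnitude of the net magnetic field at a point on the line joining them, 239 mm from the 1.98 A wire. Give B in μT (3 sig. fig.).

Each long wire gives B = μ₀I/(2πd). Distances are d₁ = 0.239 m and d₂ = 0.076 m.
B₁ = 1.66×10⁻⁶ T, B₂ = 1.72×10⁻⁵ T.
Between antiparallel currents both contributions point the same way, so they add. B = B₁ + B₂ = 1.66×10⁻⁶ + 1.72×10⁻⁵ = 1.89×10⁻⁵ T.

B ≈ 18.9 μT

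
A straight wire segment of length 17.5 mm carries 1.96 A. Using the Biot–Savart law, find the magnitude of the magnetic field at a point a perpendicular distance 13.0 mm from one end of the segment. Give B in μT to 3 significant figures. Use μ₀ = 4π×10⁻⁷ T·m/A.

B ≈ 12.1 μT

For a finite straight segment, B = (μ₀I/4πd)(sinθ₁ + sinθ₂), where θ₁, θ₂ are the angles from the perpendicular to each end.
The perpendicular foot is at one end, so the two end-offsets along the wire are 0 and L = 0.0175 m.
sinθ₁ = 0/√(0²+0.013²) = 0.0000; sinθ₂ = 0.0175/√(0.0175²+0.013²) = 0.8027.
B = (4π×10⁻⁷ × 1.96) / (4π × 0.013) × (0.0000 + 0.8027) = 1.21×10⁻⁵ T.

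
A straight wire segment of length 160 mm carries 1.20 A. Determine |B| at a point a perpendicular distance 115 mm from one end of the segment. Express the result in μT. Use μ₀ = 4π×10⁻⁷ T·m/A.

For a finite straight segment, B = (μ₀I/4πd)(sinθ₁ + sinθ₂), where θ₁, θ₂ are the angles from the perpendicular to each end.
The perpendicular foot is at one end, so the two end-offsets along the wire are 0 and L = 0.16 m.
sinθ₁ = 0/√(0²+0.115²) = 0.0000; sinθ₂ = 0.16/√(0.16²+0.115²) = 0.8120.
B = (4π×10⁻⁷ × 1.20) / (4π × 0.115) × (0.0000 + 0.8120) = 8.47×10⁻⁷ T.

B ≈ 0.847 μT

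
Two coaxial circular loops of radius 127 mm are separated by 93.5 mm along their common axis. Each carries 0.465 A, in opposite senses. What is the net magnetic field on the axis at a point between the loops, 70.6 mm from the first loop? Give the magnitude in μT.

Each loop contributes B = μ₀IR²/[2(R²+z²)^(3/2)] on the axis, with z measured from that loop.
Loop 1 (z = 0.0706 m): B₁ = 1.54×10⁻⁶ T. Loop 2 (z = 0.0229 m): B₂ = 2.19×10⁻⁶ T.
The fields oppose: B = |B₁ − B₂| = 6.57×10⁻⁷ T.

B ≈ 0.657 μT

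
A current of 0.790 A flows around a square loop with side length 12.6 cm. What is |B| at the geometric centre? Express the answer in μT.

B ≈ 7.09 μT

Each side is a finite straight segment at perpendicular distance d = a/(2 tan(π/4)) = 0.063 m from the centre, with end-angles ±π/4.
One side contributes B₁ = (μ₀I/4πd)·2 sin(π/4) = 1.77×10⁻⁶ T.
All 4 sides add in the same direction: B = 4 × 1.77×10⁻⁶ = 7.09×10⁻⁶ T.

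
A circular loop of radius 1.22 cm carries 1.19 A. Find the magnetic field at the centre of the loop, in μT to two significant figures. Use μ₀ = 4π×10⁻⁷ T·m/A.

At the centre of a circular loop the Biot–Savart law gives B = μ₀I/(2R).
B = (4π×10⁻⁷ × 1.19) / (2 × 0.0122) = 6.13×10⁻⁵ T.

B ≈ 61 μT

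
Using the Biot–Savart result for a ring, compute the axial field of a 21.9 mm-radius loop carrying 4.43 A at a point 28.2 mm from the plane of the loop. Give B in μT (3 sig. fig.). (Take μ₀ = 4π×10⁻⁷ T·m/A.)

B ≈ 29.3 μT

On the axis of a circular loop, B = μ₀IR² / [2(R²+z²)^(3/2)].
R² + z² = (0.0219)² + (0.0282)² = 0.001275 m², and (R²+z²)^(3/2) = 4.55×10⁻⁵ m³.
B = (4π×10⁻⁷ × 4.43 × 0.0004796) / (2 × 4.55×10⁻⁵) = 2.93×10⁻⁵ T.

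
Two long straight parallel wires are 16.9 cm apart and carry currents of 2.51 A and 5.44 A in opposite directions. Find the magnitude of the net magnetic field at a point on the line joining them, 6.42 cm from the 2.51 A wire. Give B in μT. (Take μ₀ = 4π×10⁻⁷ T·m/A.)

B ≈ 18.2 μT

Each long wire gives B = μ₀I/(2πd). Distances are d₁ = 0.0642 m and d₂ = 0.1048 m.
B₁ = 7.82×10⁻⁶ T, B₂ = 1.04×10⁻⁵ T.
Between antiparallel currents both contributions point the same way, so they add. B = B₁ + B₂ = 7.82×10⁻⁶ + 1.04×10⁻⁵ = 1.82×10⁻⁵ T.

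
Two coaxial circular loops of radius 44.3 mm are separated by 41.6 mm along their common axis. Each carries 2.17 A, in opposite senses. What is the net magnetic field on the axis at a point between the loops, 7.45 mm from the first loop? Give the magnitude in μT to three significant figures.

B ≈ 14.2 μT

Each loop contributes B = μ₀IR²/[2(R²+z²)^(3/2)] on the axis, with z measured from that loop.
Loop 1 (z = 0.00745 m): B₁ = 2.95×10⁻⁵ T. Loop 2 (z = 0.03415 m): B₂ = 1.53×10⁻⁵ T.
The fields oppose: B = |B₁ − B₂| = 1.42×10⁻⁵ T.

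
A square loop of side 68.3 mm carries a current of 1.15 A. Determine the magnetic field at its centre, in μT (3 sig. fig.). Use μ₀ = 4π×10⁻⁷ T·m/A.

Each side is a finite straight segment at perpendicular distance d = a/(2 tan(π/4)) = 0.03415 m from the centre, with end-angles ±π/4.
One side contributes B₁ = (μ₀I/4πd)·2 sin(π/4) = 4.76×10⁻⁶ T.
All 4 sides add in the same direction: B = 4 × 4.76×10⁻⁶ = 1.90×10⁻⁵ T.

B ≈ 19.0 μT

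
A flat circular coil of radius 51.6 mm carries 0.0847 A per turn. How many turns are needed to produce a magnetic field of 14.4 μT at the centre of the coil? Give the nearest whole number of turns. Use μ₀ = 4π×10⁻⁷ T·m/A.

N = 14

For an N-turn coil, B = Nμ₀I/(2R). A single turn gives B₁ = 1.03×10⁻⁶ T with R = 0.0516 m.
N = B/B₁ = 1.44×10⁻⁵ / 1.03×10⁻⁶ = 13.96.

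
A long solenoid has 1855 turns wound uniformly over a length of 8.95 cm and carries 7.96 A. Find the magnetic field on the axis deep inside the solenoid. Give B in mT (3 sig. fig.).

Inside a long solenoid, B = μ₀nI with n = 2.073×10⁴ turns/m.
B = 4π×10⁻⁷ × 2.073×10⁴ × 7.96 = 0.207 T.

B ≈ 207 mT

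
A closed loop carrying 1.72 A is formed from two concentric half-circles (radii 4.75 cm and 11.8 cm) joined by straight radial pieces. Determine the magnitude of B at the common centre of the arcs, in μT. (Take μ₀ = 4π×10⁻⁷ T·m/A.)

B ≈ 6.80 μT

The radial connectors point toward the centre, so dl × r̂ = 0 and they contribute nothing.
Each semicircle gives μ₀I/(4R): inner arc 1.14×10⁻⁵ T, outer arc 4.58×10⁻⁶ T.
The two arcs carry current in opposite angular senses, so their fields oppose: B = |1.14×10⁻⁵ − 4.58×10⁻⁶| = 6.80×10⁻⁶ T.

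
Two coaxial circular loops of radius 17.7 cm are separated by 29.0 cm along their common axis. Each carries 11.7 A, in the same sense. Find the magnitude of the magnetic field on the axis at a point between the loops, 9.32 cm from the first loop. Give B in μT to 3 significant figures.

Each loop contributes B = μ₀IR²/[2(R²+z²)^(3/2)] on the axis, with z measured from that loop.
Loop 1 (z = 0.0932 m): B₁ = 2.88×10⁻⁵ T. Loop 2 (z = 0.1968 m): B₂ = 1.24×10⁻⁵ T.
The fields add: B = B₁ + B₂ = 4.12×10⁻⁵ T.

B ≈ 41.2 μT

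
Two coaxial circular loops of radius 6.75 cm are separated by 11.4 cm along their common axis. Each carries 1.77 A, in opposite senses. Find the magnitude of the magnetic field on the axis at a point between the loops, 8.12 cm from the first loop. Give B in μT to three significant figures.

B ≈ 7.68 μT

Each loop contributes B = μ₀IR²/[2(R²+z²)^(3/2)] on the axis, with z measured from that loop.
Loop 1 (z = 0.0812 m): B₁ = 4.30×10⁻⁶ T. Loop 2 (z = 0.0328 m): B₂ = 1.20×10⁻⁵ T.
The fields oppose: B = |B₁ − B₂| = 7.68×10⁻⁶ T.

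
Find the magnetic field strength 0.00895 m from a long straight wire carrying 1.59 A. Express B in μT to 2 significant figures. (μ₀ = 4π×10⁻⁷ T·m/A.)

B ≈ 36 μT

For an infinitely long straight wire, B = μ₀I/(2πd).
B = (4π×10⁻⁷ × 1.59) / (2π × 0.00895) = 3.55×10⁻⁵ T.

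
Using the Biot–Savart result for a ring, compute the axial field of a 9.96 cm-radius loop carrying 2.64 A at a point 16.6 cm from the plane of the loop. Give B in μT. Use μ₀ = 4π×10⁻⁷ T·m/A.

B ≈ 2.27 μT

On the axis of a circular loop, B = μ₀IR² / [2(R²+z²)^(3/2)].
R² + z² = (0.0996)² + (0.166)² = 0.03748 m², and (R²+z²)^(3/2) = 7.25×10⁻³ m³.
B = (4π×10⁻⁷ × 2.64 × 0.00992) / (2 × 7.25×10⁻³) = 2.27×10⁻⁶ T.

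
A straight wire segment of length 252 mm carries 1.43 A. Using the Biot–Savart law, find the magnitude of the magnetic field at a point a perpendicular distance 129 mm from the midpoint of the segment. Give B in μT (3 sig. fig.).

For a finite straight segment, B = (μ₀I/4πd)(sinθ₁ + sinθ₂), where θ₁, θ₂ are the angles from the perpendicular to each end.
The perpendicular from the point meets the wire at its midpoint, so each end is L/2 = 0.126 m away along the wire.
sinθ₁ = 0.126/√(0.126²+0.129²) = 0.6987; sinθ₂ = 0.126/√(0.126²+0.129²) = 0.6987.
B = (4π×10⁻⁷ × 1.43) / (4π × 0.129) × (0.6987 + 0.6987) = 1.55×10⁻⁶ T.

B ≈ 1.55 μT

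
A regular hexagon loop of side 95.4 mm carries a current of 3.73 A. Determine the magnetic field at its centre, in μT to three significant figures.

B ≈ 27.1 μT

Each side is a finite straight segment at perpendicular distance d = a/(2 tan(π/6)) = 0.08262 m from the centre, with end-angles ±π/6.
One side contributes B₁ = (μ₀I/4πd)·2 sin(π/6) = 4.51×10⁻⁶ T.
All 6 sides add in the same direction: B = 6 × 4.51×10⁻⁶ = 2.71×10⁻⁵ T.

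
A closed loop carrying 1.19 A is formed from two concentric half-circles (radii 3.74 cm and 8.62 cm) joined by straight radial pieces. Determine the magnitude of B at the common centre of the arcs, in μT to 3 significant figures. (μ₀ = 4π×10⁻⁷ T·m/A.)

B ≈ 5.66 μT

The radial connectors point toward the centre, so dl × r̂ = 0 and they contribute nothing.
Each semicircle gives μ₀I/(4R): inner arc 1.00×10⁻⁵ T, outer arc 4.34×10⁻⁶ T.
The two arcs carry current in opposite angular senses, so their fields oppose: B = |1.00×10⁻⁵ − 4.34×10⁻⁶| = 5.66×10⁻⁶ T.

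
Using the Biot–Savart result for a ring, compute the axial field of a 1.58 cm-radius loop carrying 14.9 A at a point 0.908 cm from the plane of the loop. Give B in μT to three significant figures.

B ≈ 386 μT

On the axis of a circular loop, B = μ₀IR² / [2(R²+z²)^(3/2)].
R² + z² = (0.0158)² + (0.00908)² = 0.0003321 m², and (R²+z²)^(3/2) = 6.05×10⁻⁶ m³.
B = (4π×10⁻⁷ × 14.9 × 0.0002496) / (2 × 6.05×10⁻⁶) = 3.86×10⁻⁴ T.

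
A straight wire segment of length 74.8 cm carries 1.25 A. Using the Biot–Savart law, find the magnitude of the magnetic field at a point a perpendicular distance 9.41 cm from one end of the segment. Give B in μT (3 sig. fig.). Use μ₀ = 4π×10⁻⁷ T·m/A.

For a finite straight segment, B = (μ₀I/4πd)(sinθ₁ + sinθ₂), where θ₁, θ₂ are the angles from the perpendicular to each end.
The perpendicular foot is at one end, so the two end-offsets along the wire are 0 and L = 0.748 m.
sinθ₁ = 0/√(0²+0.0941²) = 0.0000; sinθ₂ = 0.748/√(0.748²+0.0941²) = 0.9922.
B = (4π×10⁻⁷ × 1.25) / (4π × 0.0941) × (0.0000 + 0.9922) = 1.32×10⁻⁶ T.

B ≈ 1.32 μT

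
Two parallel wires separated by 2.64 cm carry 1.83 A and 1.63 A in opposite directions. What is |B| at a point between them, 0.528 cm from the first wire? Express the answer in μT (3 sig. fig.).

B ≈ 84.8 μT

Each long wire gives B = μ₀I/(2πd). Distances are d₁ = 0.00528 m and d₂ = 0.02112 m.
B₁ = 6.93×10⁻⁵ T, B₂ = 1.54×10⁻⁵ T.
Between antiparallel currents both contributions point the same way, so they add. B = B₁ + B₂ = 6.93×10⁻⁵ + 1.54×10⁻⁵ = 8.48×10⁻⁵ T.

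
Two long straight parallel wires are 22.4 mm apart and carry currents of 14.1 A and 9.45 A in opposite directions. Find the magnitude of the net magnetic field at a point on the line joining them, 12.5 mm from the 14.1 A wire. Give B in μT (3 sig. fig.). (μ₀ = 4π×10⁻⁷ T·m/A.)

B ≈ 417 μT

Each long wire gives B = μ₀I/(2πd). Distances are d₁ = 0.0125 m and d₂ = 0.0099 m.
B₁ = 2.26×10⁻⁴ T, B₂ = 1.91×10⁻⁴ T.
Between antiparallel currents both contributions point the same way, so they add. B = B₁ + B₂ = 2.26×10⁻⁴ + 1.91×10⁻⁴ = 4.17×10⁻⁴ T.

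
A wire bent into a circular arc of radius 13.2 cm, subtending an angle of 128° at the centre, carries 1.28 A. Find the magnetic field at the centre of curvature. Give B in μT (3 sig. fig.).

B ≈ 2.17 μT

The Biot–Savart field of a circular arc at its centre is B = μ₀Iφ/(4πR), with φ = 2.234 rad.
B = (4π×10⁻⁷ × 1.28 × 2.234) / (4π × 0.132) = 2.17×10⁻⁶ T.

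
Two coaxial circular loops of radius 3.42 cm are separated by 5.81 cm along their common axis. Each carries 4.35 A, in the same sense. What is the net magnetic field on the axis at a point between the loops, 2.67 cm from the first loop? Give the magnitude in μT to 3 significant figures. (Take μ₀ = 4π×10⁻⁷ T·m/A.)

Each loop contributes B = μ₀IR²/[2(R²+z²)^(3/2)] on the axis, with z measured from that loop.
Loop 1 (z = 0.0267 m): B₁ = 3.91×10⁻⁵ T. Loop 2 (z = 0.0314 m): B₂ = 3.19×10⁻⁵ T.
The fields add: B = B₁ + B₂ = 7.11×10⁻⁵ T.

B ≈ 71.1 μT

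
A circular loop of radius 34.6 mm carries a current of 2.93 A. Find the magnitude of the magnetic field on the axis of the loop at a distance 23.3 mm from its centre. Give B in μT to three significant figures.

On the axis of a circular loop, B = μ₀IR² / [2(R²+z²)^(3/2)].
R² + z² = (0.0346)² + (0.0233)² = 0.00174 m², and (R²+z²)^(3/2) = 7.26×10⁻⁵ m³.
B = (4π×10⁻⁷ × 2.93 × 0.001197) / (2 × 7.26×10⁻⁵) = 3.04×10⁻⁵ T.

B ≈ 30.4 μT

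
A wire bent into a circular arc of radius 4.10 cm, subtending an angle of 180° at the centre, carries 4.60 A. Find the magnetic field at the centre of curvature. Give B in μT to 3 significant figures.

B ≈ 35.2 μT

The Biot–Savart field of a circular arc at its centre is B = μ₀Iφ/(4πR), with φ = 3.142 rad.
B = (4π×10⁻⁷ × 4.60 × 3.142) / (4π × 0.041) = 3.52×10⁻⁵ T.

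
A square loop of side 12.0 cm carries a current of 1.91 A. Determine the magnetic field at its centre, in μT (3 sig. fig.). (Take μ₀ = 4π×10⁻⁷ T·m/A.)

Each side is a finite straight segment at perpendicular distance d = a/(2 tan(π/4)) = 0.06 m from the centre, with end-angles ±π/4.
One side contributes B₁ = (μ₀I/4πd)·2 sin(π/4) = 4.50×10⁻⁶ T.
All 4 sides add in the same direction: B = 4 × 4.50×10⁻⁶ = 1.80×10⁻⁵ T.

B ≈ 18.0 μT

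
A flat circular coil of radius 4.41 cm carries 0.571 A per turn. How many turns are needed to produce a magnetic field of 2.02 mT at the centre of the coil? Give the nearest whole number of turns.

For an N-turn coil, B = Nμ₀I/(2R). A single turn gives B₁ = 8.14×10⁻⁶ T with R = 0.0441 m.
N = B/B₁ = 2.02×10⁻³ / 8.14×10⁻⁶ = 248.30.

N = 248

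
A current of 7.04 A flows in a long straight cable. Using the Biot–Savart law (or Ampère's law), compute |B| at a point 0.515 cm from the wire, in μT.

For an infinitely long straight wire, B = μ₀I/(2πd).
B = (4π×10⁻⁷ × 7.04) / (2π × 0.00515) = 2.73×10⁻⁴ T.

B ≈ 273 μT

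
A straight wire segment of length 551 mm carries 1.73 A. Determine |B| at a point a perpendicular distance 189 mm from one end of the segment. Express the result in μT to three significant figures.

B ≈ 0.866 μT

For a finite straight segment, B = (μ₀I/4πd)(sinθ₁ + sinθ₂), where θ₁, θ₂ are the angles from the perpendicular to each end.
The perpendicular foot is at one end, so the two end-offsets along the wire are 0 and L = 0.551 m.
sinθ₁ = 0/√(0²+0.189²) = 0.0000; sinθ₂ = 0.551/√(0.551²+0.189²) = 0.9459.
B = (4π×10⁻⁷ × 1.73) / (4π × 0.189) × (0.0000 + 0.9459) = 8.66×10⁻⁷ T.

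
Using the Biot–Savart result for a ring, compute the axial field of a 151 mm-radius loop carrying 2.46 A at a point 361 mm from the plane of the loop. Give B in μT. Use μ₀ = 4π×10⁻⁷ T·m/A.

B ≈ 0.588 μT

On the axis of a circular loop, B = μ₀IR² / [2(R²+z²)^(3/2)].
R² + z² = (0.151)² + (0.361)² = 0.1531 m², and (R²+z²)^(3/2) = 5.99×10⁻² m³.
B = (4π×10⁻⁷ × 2.46 × 0.0228) / (2 × 5.99×10⁻²) = 5.88×10⁻⁷ T.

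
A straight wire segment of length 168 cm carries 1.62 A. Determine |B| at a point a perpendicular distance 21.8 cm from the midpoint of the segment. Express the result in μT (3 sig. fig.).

B ≈ 1.44 μT

For a finite straight segment, B = (μ₀I/4πd)(sinθ₁ + sinθ₂), where θ₁, θ₂ are the angles from the perpendicular to each end.
The perpendicular from the point meets the wire at its midpoint, so each end is L/2 = 0.84 m away along the wire.
sinθ₁ = 0.84/√(0.84²+0.218²) = 0.9679; sinθ₂ = 0.84/√(0.84²+0.218²) = 0.9679.
B = (4π×10⁻⁷ × 1.62) / (4π × 0.218) × (0.9679 + 0.9679) = 1.44×10⁻⁶ T.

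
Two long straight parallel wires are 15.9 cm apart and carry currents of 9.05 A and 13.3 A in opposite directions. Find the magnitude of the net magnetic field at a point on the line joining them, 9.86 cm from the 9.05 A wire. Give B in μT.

Each long wire gives B = μ₀I/(2πd). Distances are d₁ = 0.0986 m and d₂ = 0.0604 m.
B₁ = 1.84×10⁻⁵ T, B₂ = 4.40×10⁻⁵ T.
Between antiparallel currents both contributions point the same way, so they add. B = B₁ + B₂ = 1.84×10⁻⁵ + 4.40×10⁻⁵ = 6.24×10⁻⁵ T.

B ≈ 62.4 μT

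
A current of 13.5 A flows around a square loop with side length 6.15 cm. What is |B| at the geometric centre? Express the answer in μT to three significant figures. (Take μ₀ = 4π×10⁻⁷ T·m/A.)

B ≈ 248 μT

Each side is a finite straight segment at perpendicular distance d = a/(2 tan(π/4)) = 0.03075 m from the centre, with end-angles ±π/4.
One side contributes B₁ = (μ₀I/4πd)·2 sin(π/4) = 6.21×10⁻⁵ T.
All 4 sides add in the same direction: B = 4 × 6.21×10⁻⁵ = 2.48×10⁻⁴ T.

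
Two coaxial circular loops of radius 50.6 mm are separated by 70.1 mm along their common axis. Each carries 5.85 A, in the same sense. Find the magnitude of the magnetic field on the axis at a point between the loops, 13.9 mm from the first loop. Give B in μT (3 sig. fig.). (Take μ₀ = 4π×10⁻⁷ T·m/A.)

Each loop contributes B = μ₀IR²/[2(R²+z²)^(3/2)] on the axis, with z measured from that loop.
Loop 1 (z = 0.0139 m): B₁ = 6.51×10⁻⁵ T. Loop 2 (z = 0.0562 m): B₂ = 2.18×10⁻⁵ T.
The fields add: B = B₁ + B₂ = 8.69×10⁻⁵ T.

B ≈ 86.9 μT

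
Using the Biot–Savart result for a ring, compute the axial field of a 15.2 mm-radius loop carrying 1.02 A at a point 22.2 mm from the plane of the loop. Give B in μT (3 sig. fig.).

B ≈ 7.60 μT

On the axis of a circular loop, B = μ₀IR² / [2(R²+z²)^(3/2)].
R² + z² = (0.0152)² + (0.0222)² = 0.0007239 m², and (R²+z²)^(3/2) = 1.95×10⁻⁵ m³.
B = (4π×10⁻⁷ × 1.02 × 0.000231) / (2 × 1.95×10⁻⁵) = 7.60×10⁻⁶ T.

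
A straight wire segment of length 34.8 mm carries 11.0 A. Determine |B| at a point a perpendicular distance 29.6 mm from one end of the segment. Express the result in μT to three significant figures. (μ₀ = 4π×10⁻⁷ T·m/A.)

B ≈ 28.3 μT

For a finite straight segment, B = (μ₀I/4πd)(sinθ₁ + sinθ₂), where θ₁, θ₂ are the angles from the perpendicular to each end.
The perpendicular foot is at one end, so the two end-offsets along the wire are 0 and L = 0.0348 m.
sinθ₁ = 0/√(0²+0.0296²) = 0.0000; sinθ₂ = 0.0348/√(0.0348²+0.0296²) = 0.7617.
B = (4π×10⁻⁷ × 11.0) / (4π × 0.0296) × (0.0000 + 0.7617) = 2.83×10⁻⁵ T.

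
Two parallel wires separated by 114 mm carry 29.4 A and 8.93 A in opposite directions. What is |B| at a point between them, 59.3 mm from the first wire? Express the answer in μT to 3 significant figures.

B ≈ 132 μT

Each long wire gives B = μ₀I/(2πd). Distances are d₁ = 0.0593 m and d₂ = 0.0547 m.
B₁ = 9.92×10⁻⁵ T, B₂ = 3.27×10⁻⁵ T.
Between antiparallel currents both contributions point the same way, so they add. B = B₁ + B₂ = 9.92×10⁻⁵ + 3.27×10⁻⁵ = 1.32×10⁻⁴ T.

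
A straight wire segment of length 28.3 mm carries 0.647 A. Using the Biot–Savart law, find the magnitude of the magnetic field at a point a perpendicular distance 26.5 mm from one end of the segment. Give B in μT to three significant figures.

B ≈ 1.78 μT

For a finite straight segment, B = (μ₀I/4πd)(sinθ₁ + sinθ₂), where θ₁, θ₂ are the angles from the perpendicular to each end.
The perpendicular foot is at one end, so the two end-offsets along the wire are 0 and L = 0.0283 m.
sinθ₁ = 0/√(0²+0.0265²) = 0.0000; sinθ₂ = 0.0283/√(0.0283²+0.0265²) = 0.7299.
B = (4π×10⁻⁷ × 0.647) / (4π × 0.0265) × (0.0000 + 0.7299) = 1.78×10⁻⁶ T.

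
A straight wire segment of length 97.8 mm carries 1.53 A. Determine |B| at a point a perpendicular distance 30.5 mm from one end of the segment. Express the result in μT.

For a finite straight segment, B = (μ₀I/4πd)(sinθ₁ + sinθ₂), where θ₁, θ₂ are the angles from the perpendicular to each end.
The perpendicular foot is at one end, so the two end-offsets along the wire are 0 and L = 0.0978 m.
sinθ₁ = 0/√(0²+0.0305²) = 0.0000; sinθ₂ = 0.0978/√(0.0978²+0.0305²) = 0.9547.
B = (4π×10⁻⁷ × 1.53) / (4π × 0.0305) × (0.0000 + 0.9547) = 4.79×10⁻⁶ T.

B ≈ 4.79 μT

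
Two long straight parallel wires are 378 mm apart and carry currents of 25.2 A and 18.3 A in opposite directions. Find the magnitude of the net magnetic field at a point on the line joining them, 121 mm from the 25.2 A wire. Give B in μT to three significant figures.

Each long wire gives B = μ₀I/(2πd). Distances are d₁ = 0.121 m and d₂ = 0.257 m.
B₁ = 4.17×10⁻⁵ T, B₂ = 1.42×10⁻⁵ T.
Between antiparallel currents both contributions point the same way, so they add. B = B₁ + B₂ = 4.17×10⁻⁵ + 1.42×10⁻⁵ = 5.59×10⁻⁵ T.

B ≈ 55.9 μT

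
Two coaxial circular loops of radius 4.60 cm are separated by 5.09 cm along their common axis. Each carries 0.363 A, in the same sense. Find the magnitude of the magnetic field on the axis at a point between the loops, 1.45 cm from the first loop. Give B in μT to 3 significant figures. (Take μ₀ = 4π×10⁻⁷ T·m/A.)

B ≈ 6.69 μT

Each loop contributes B = μ₀IR²/[2(R²+z²)^(3/2)] on the axis, with z measured from that loop.
Loop 1 (z = 0.0145 m): B₁ = 4.30×10⁻⁶ T. Loop 2 (z = 0.0364 m): B₂ = 2.39×10⁻⁶ T.
The fields add: B = B₁ + B₂ = 6.69×10⁻⁶ T.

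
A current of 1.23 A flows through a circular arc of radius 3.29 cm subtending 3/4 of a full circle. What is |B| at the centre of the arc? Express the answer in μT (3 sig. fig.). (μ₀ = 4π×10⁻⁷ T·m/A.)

The Biot–Savart field of a circular arc at its centre is B = μ₀Iφ/(4πR), with φ = 4.712 rad.
B = (4π×10⁻⁷ × 1.23 × 4.712) / (4π × 0.0329) = 1.76×10⁻⁵ T.

B ≈ 17.6 μT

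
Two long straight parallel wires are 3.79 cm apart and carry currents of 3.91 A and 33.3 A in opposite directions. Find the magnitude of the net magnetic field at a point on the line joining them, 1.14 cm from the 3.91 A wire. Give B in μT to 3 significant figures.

B ≈ 320 μT

Each long wire gives B = μ₀I/(2πd). Distances are d₁ = 0.0114 m and d₂ = 0.0265 m.
B₁ = 6.86×10⁻⁵ T, B₂ = 2.51×10⁻⁴ T.
Between antiparallel currents both contributions point the same way, so they add. B = B₁ + B₂ = 6.86×10⁻⁵ + 2.51×10⁻⁴ = 3.20×10⁻⁴ T.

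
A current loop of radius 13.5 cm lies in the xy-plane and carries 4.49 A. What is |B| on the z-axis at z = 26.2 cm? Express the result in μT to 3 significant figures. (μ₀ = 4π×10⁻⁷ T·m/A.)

B ≈ 2.01 μT

On the axis of a circular loop, B = μ₀IR² / [2(R²+z²)^(3/2)].
R² + z² = (0.135)² + (0.262)² = 0.08687 m², and (R²+z²)^(3/2) = 2.56×10⁻² m³.
B = (4π×10⁻⁷ × 4.49 × 0.01823) / (2 × 2.56×10⁻²) = 2.01×10⁻⁶ T.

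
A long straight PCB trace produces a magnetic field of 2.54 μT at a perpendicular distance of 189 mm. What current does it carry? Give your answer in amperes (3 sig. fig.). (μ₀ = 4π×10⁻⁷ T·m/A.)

For a long straight wire B = μ₀I/(2πd), so I = 2πdB/μ₀.
I = 2π × 0.189 × 2.54×10⁻⁶ / (4π×10⁻⁷) = 2.40 A.

I ≈ 2.40 A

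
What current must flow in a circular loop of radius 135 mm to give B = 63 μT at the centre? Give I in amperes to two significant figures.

I ≈ 14 A

At the centre of a circular loop B = μ₀I/(2R), so I = 2RB/μ₀.
With R = 0.135 m, I = 2 × 0.135 × 6.30×10⁻⁵ / (4π×10⁻⁷) = 13.5 A.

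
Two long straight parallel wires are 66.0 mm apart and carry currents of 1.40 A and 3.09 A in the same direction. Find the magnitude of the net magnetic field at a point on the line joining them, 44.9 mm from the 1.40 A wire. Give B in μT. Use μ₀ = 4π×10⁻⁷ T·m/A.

B ≈ 23.1 μT

Each long wire gives B = μ₀I/(2πd). Distances are d₁ = 0.0449 m and d₂ = 0.0211 m.
B₁ = 6.24×10⁻⁶ T, B₂ = 2.93×10⁻⁵ T.
Between parallel currents the two contributions point in opposite directions, so they subtract. B = |B₁ − B₂| = |6.24×10⁻⁶ − 2.93×10⁻⁵| = 2.31×10⁻⁵ T.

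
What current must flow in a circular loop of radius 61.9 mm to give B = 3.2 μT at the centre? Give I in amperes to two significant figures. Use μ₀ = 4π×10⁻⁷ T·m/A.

At the centre of a circular loop B = μ₀I/(2R), so I = 2RB/μ₀.
With R = 0.0619 m, I = 2 × 0.0619 × 3.20×10⁻⁶ / (4π×10⁻⁷) = 0.315 A.

I ≈ 0.32 A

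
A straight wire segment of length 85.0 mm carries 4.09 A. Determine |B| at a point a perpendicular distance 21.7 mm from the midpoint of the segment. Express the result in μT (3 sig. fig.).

B ≈ 33.6 μT

For a finite straight segment, B = (μ₀I/4πd)(sinθ₁ + sinθ₂), where θ₁, θ₂ are the angles from the perpendicular to each end.
The perpendicular from the point meets the wire at its midpoint, so each end is L/2 = 0.0425 m away along the wire.
sinθ₁ = 0.0425/√(0.0425²+0.0217²) = 0.8906; sinθ₂ = 0.0425/√(0.0425²+0.0217²) = 0.8906.
B = (4π×10⁻⁷ × 4.09) / (4π × 0.0217) × (0.8906 + 0.8906) = 3.36×10⁻⁵ T.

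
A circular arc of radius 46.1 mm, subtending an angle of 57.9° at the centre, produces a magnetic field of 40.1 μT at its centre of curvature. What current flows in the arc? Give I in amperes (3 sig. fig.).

I ≈ 18.3 A

For a circular arc, B = μ₀Iφ/(4πR) with φ in radians; here φ = 1.011 rad.
So I = 4πRB/(μ₀φ) = 4π × 0.0461 × 4.01×10⁻⁵ / (4π×10⁻⁷ × 1.011) = 18.3 A.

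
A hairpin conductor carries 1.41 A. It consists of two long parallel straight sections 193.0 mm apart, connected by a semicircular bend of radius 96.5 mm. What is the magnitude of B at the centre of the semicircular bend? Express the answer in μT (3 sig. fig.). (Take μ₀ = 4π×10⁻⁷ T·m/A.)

B ≈ 7.51 μT

The semicircular arc contributes B_arc = μ₀I·π/(4πR) = μ₀I/(4R) = 4.59×10⁻⁶ T.
Each semi-infinite lead is at perpendicular distance R = 0.0965 m from the centre, with the perpendicular foot at its near end, so it contributes μ₀I/(4πR); both point the same way, together 2.92×10⁻⁶ T.
Arc and leads all point the same direction: B = 4.59×10⁻⁶ + 2.92×10⁻⁶ = 7.51×10⁻⁶ T.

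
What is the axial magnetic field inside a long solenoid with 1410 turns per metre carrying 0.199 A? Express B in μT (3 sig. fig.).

B ≈ 353 μT

Inside a long solenoid, B = μ₀nI with n = 1410 turns/m.
B = 4π×10⁻⁷ × 1410 × 0.199 = 3.53×10⁻⁴ T.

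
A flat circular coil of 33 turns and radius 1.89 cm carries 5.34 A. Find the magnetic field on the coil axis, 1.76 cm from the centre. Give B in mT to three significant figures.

B ≈ 2.30 mT

For an N-turn flat coil, B = Nμ₀IR²/[2(R²+z²)^(3/2)] with R = 0.0189 m, z = 0.0176 m.
B = 33 × 6.96×10⁻⁵ T = 2.30×10⁻³ T.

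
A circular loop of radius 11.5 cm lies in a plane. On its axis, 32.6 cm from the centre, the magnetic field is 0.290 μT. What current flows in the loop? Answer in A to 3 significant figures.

I ≈ 1.44 A

On the axis of a loop, B = μ₀IR²/[2(R²+z²)^(3/2)], so I = 2B(R²+z²)^(3/2)/(μ₀R²).
R² + z² = 0.01323 + 0.1063 = 0.1195 m²; raised to 3/2 gives 4.13×10⁻² m³.
I = 2 × 2.90×10⁻⁷ × 4.13×10⁻² / (1.26×10⁻⁶ × 0.01323) = 1.44 A.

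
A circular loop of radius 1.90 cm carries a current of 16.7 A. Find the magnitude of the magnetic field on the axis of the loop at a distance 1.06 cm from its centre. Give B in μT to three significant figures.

On the axis of a circular loop, B = μ₀IR² / [2(R²+z²)^(3/2)].
R² + z² = (0.019)² + (0.0106)² = 0.0004734 m², and (R²+z²)^(3/2) = 1.03×10⁻⁵ m³.
B = (4π×10⁻⁷ × 16.7 × 0.000361) / (2 × 1.03×10⁻⁵) = 3.68×10⁻⁴ T.

B ≈ 368 μT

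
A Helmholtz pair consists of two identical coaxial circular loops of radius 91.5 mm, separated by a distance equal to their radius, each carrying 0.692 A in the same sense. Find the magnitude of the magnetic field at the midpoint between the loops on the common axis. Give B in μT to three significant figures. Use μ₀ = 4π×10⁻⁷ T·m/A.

B ≈ 6.80 μT

Each loop contributes B = μ₀IR²/[2(R²+z²)^(3/2)] on the axis, with z measured from that loop.
Loop 1 (z = 0.04575 m): B₁ = 3.40×10⁻⁶ T. Loop 2 (z = 0.04575 m): B₂ = 3.40×10⁻⁶ T.
The fields add: B = B₁ + B₂ = 6.80×10⁻⁶ T.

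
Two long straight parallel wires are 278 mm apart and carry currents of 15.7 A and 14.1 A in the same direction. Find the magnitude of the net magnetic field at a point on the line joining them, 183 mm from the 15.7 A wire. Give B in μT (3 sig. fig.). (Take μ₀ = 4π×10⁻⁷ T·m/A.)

B ≈ 12.5 μT

Each long wire gives B = μ₀I/(2πd). Distances are d₁ = 0.183 m and d₂ = 0.095 m.
B₁ = 1.72×10⁻⁵ T, B₂ = 2.97×10⁻⁵ T.
Between parallel currents the two contributions point in opposite directions, so they subtract. B = |B₁ − B₂| = |1.72×10⁻⁵ − 2.97×10⁻⁵| = 1.25×10⁻⁵ T.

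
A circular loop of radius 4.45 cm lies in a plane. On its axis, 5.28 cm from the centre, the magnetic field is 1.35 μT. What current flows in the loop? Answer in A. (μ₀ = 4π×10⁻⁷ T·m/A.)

I ≈ 0.357 A

On the axis of a loop, B = μ₀IR²/[2(R²+z²)^(3/2)], so I = 2B(R²+z²)^(3/2)/(μ₀R²).
R² + z² = 0.00198 + 0.002788 = 0.004768 m²; raised to 3/2 gives 3.29×10⁻⁴ m³.
I = 2 × 1.35×10⁻⁶ × 3.29×10⁻⁴ / (1.26×10⁻⁶ × 0.00198) = 0.357 A.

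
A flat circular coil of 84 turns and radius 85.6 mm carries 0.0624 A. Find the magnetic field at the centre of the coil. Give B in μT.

B ≈ 38.5 μT

For an N-turn flat coil, B = Nμ₀I/(2R) with R = 0.0856 m.
B = 84 × 4.58×10⁻⁷ T = 3.85×10⁻⁵ T.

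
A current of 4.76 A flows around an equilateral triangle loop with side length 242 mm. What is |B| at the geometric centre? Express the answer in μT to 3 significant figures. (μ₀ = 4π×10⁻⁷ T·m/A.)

B ≈ 35.4 μT

Each side is a finite straight segment at perpendicular distance d = a/(2 tan(π/3)) = 0.06986 m from the centre, with end-angles ±π/3.
One side contributes B₁ = (μ₀I/4πd)·2 sin(π/3) = 1.18×10⁻⁵ T.
All 3 sides add in the same direction: B = 3 × 1.18×10⁻⁵ = 3.54×10⁻⁵ T.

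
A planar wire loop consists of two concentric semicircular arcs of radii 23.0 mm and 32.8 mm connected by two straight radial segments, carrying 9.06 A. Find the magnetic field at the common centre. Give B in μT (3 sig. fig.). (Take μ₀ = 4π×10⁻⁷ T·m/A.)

The radial connectors point toward the centre, so dl × r̂ = 0 and they contribute nothing.
Each semicircle gives μ₀I/(4R): inner arc 1.24×10⁻⁴ T, outer arc 8.68×10⁻⁵ T.
The two arcs carry current in opposite angular senses, so their fields oppose: B = |1.24×10⁻⁴ − 8.68×10⁻⁵| = 3.70×10⁻⁵ T.

B ≈ 37.0 μT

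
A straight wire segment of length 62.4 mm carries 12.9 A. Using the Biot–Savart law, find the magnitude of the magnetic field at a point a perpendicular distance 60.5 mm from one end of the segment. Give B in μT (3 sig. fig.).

B ≈ 15.3 μT

For a finite straight segment, B = (μ₀I/4πd)(sinθ₁ + sinθ₂), where θ₁, θ₂ are the angles from the perpendicular to each end.
The perpendicular foot is at one end, so the two end-offsets along the wire are 0 and L = 0.0624 m.
sinθ₁ = 0/√(0²+0.0605²) = 0.0000; sinθ₂ = 0.0624/√(0.0624²+0.0605²) = 0.7180.
B = (4π×10⁻⁷ × 12.9) / (4π × 0.0605) × (0.0000 + 0.7180) = 1.53×10⁻⁵ T.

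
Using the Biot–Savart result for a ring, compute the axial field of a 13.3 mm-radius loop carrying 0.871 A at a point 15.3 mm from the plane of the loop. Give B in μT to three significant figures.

On the axis of a circular loop, B = μ₀IR² / [2(R²+z²)^(3/2)].
R² + z² = (0.0133)² + (0.0153)² = 0.000411 m², and (R²+z²)^(3/2) = 8.33×10⁻⁶ m³.
B = (4π×10⁻⁷ × 0.871 × 0.0001769) / (2 × 8.33×10⁻⁶) = 1.16×10⁻⁵ T.

B ≈ 11.6 μT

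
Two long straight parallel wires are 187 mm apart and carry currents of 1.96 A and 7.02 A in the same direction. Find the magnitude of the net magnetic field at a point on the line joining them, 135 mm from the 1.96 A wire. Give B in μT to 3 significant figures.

B ≈ 24.1 μT

Each long wire gives B = μ₀I/(2πd). Distances are d₁ = 0.135 m and d₂ = 0.052 m.
B₁ = 2.90×10⁻⁶ T, B₂ = 2.70×10⁻⁵ T.
Between parallel currents the two contributions point in opposite directions, so they subtract. B = |B₁ − B₂| = |2.90×10⁻⁶ − 2.70×10⁻⁵| = 2.41×10⁻⁵ T.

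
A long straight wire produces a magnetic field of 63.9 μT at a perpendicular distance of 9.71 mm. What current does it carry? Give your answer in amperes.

For a long straight wire B = μ₀I/(2πd), so I = 2πdB/μ₀.
I = 2π × 0.00971 × 6.39×10⁻⁵ / (4π×10⁻⁷) = 3.10 A.

I ≈ 3.10 A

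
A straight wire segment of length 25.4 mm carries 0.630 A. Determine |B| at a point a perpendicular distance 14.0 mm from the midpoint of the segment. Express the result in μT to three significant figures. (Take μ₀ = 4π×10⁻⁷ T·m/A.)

B ≈ 6.05 μT

For a finite straight segment, B = (μ₀I/4πd)(sinθ₁ + sinθ₂), where θ₁, θ₂ are the angles from the perpendicular to each end.
The perpendicular from the point meets the wire at its midpoint, so each end is L/2 = 0.0127 m away along the wire.
sinθ₁ = 0.0127/√(0.0127²+0.014²) = 0.6719; sinθ₂ = 0.0127/√(0.0127²+0.014²) = 0.6719.
B = (4π×10⁻⁷ × 0.630) / (4π × 0.014) × (0.6719 + 0.6719) = 6.05×10⁻⁶ T.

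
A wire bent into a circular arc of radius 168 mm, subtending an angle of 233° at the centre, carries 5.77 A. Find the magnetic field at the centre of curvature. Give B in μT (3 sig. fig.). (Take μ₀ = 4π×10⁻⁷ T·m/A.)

The Biot–Savart field of a circular arc at its centre is B = μ₀Iφ/(4πR), with φ = 4.067 rad.
B = (4π×10⁻⁷ × 5.77 × 4.067) / (4π × 0.168) = 1.40×10⁻⁵ T.

B ≈ 14.0 μT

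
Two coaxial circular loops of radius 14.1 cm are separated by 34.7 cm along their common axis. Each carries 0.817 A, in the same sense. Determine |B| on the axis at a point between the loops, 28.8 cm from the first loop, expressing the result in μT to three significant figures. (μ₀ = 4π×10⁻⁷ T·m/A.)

Each loop contributes B = μ₀IR²/[2(R²+z²)^(3/2)] on the axis, with z measured from that loop.
Loop 1 (z = 0.288 m): B₁ = 3.10×10⁻⁷ T. Loop 2 (z = 0.059 m): B₂ = 2.86×10⁻⁶ T.
The fields add: B = B₁ + B₂ = 3.17×10⁻⁶ T.

B ≈ 3.17 μT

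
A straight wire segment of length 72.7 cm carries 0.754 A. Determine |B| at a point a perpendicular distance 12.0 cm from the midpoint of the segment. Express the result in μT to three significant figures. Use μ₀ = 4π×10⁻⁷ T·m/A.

B ≈ 1.19 μT

For a finite straight segment, B = (μ₀I/4πd)(sinθ₁ + sinθ₂), where θ₁, θ₂ are the angles from the perpendicular to each end.
The perpendicular from the point meets the wire at its midpoint, so each end is L/2 = 0.3635 m away along the wire.
sinθ₁ = 0.3635/√(0.3635²+0.12²) = 0.9496; sinθ₂ = 0.3635/√(0.3635²+0.12²) = 0.9496.
B = (4π×10⁻⁷ × 0.754) / (4π × 0.12) × (0.9496 + 0.9496) = 1.19×10⁻⁶ T.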